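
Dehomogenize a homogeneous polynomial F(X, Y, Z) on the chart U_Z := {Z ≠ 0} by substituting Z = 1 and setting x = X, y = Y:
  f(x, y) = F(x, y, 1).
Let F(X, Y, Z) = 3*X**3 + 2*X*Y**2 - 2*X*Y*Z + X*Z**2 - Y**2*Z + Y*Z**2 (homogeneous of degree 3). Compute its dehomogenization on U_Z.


f(x, y) = 3*x**3 + 2*x*y**2 - 2*x*y + x - y**2 + y

On U_Z we set Z = 1. Each monomial c·X^i·Y^j·Z^k in F becomes c·x^i·y^j·1^k = c·x^i·y^j.
Substituting Z = 1: F(X, Y, 1) = 3*x**3 + 2*x*y**2 - 2*x*y + x - y**2 + y.
Note: deg(f) ≤ deg(F) = 3; strict inequality happens when F is divisible by Z (lost terms).


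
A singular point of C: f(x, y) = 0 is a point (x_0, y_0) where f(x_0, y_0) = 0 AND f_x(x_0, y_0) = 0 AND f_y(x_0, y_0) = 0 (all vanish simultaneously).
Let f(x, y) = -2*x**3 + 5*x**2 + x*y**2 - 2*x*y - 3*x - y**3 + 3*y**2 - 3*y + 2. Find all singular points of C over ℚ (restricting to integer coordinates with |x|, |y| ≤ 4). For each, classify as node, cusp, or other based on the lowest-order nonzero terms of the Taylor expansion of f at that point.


Singular points: {(1, 1)}; classification: node.

Compute partial derivatives:
  f_x = -6*x**2 + 10*x + y**2 - 2*y - 3.
  f_y = 2*x*y - 2*x - 3*y**2 + 6*y - 3.
Scan x_0 ∈ {−4, ..., 4}. For each x_0, f_y(x_0, y) is a polynomial in y; find its integer roots y ∈ {−4, ..., 4}, then test f_x and f at those candidates.
  x = -4: f_y(-4, y) = -3*y**2 - 2*y + 5; vanishes at y ∈ {1}. (-4, 1): f_x = -140 ≠ 0.
  x = -3: f_y(-3, y) = 3 - 3*y**2; vanishes at y ∈ {-1, 1}. (-3, -1): f_x = -84 ≠ 0; (-3, 1): f_x = -88 ≠ 0.
  x = -2: f_y(-2, y) = -3*y**2 + 2*y + 1; vanishes at y ∈ {1}. (-2, 1): f_x = -48 ≠ 0.
  x = -1: f_y(-1, y) = -3*y**2 + 4*y - 1; vanishes at y ∈ {1}. (-1, 1): f_x = -20 ≠ 0.
  x = 0: f_y(0, y) = -3*y**2 + 6*y - 3; vanishes at y ∈ {1}. (0, 1): f_x = -4 ≠ 0.
  x = 1: f_y(1, y) = -3*y**2 + 8*y - 5; vanishes at y ∈ {1}. (1, 1): f_x = 0, f = 0 — SINGULAR.
  x = 2: f_y(2, y) = -3*y**2 + 10*y - 7; vanishes at y ∈ {1}. (2, 1): f_x = -8 ≠ 0.
  x = 3: f_y(3, y) = -3*y**2 + 12*y - 9; vanishes at y ∈ {1, 3}. (3, 1): f_x = -28 ≠ 0; (3, 3): f_x = -24 ≠ 0.
  x = 4: f_y(4, y) = -3*y**2 + 14*y - 11; vanishes at y ∈ {1}. (4, 1): f_x = -60 ≠ 0.
Only singular point on the grid: (1, 1).
Classify: substitute x = 1 + u, y = 1 + v and expand: f = -2*u**3 - u**2 + u*v**2 - v**3 + v**2.
No constant or linear terms (consistent with a singular point). Quadratic part: -u**2 + v**2. Cubic part: -2*u**3 + u*v**2 - v**3.
The quadratic part v**2 - u**2 = (v − u)(v + u) splits into two distinct linear factors, so there are two distinct tangent lines y − 1 = ±(x − 1) — this is a node (ordinary double point).
Classification: node.


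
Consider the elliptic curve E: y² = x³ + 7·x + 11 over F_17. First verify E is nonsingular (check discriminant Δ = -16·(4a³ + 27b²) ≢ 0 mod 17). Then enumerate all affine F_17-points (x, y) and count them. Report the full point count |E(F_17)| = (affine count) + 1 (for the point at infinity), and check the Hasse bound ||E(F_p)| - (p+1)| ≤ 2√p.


Affine points = {(1, 6), (1, 11), (2, 4), (2, 13), (3, 5), (3, 12), (4, 1), (4, 16), (5, 1), (5, 16), (8, 1), (8, 16), (9, 2), (9, 15), (11, 5), (11, 12), (12, 2), (12, 15), (13, 2), (13, 15)}; affine count = 20; |E(F_17)| = 21.

Discriminant check: Δ ∝ 4a³ + 27b² = 4·7³ + 27·11² = 4·343 + 27·121 ≡ 15 (mod 17). Nonzero ⇒ E is nonsingular.
For each x ∈ F_17, compute rhs = x³ + 7·x + 11 mod 17, then count y ∈ F_17 with y² ≡ rhs.
  x = 0: rhs = 11, matching y values: none (0 points).
  x = 1: rhs = 2, matching y values: 6, 11 (2 points).
  x = 2: rhs = 16, matching y values: 4, 13 (2 points).
  x = 3: rhs = 8, matching y values: 5, 12 (2 points).
  x = 4: rhs = 1, matching y values: 1, 16 (2 points).
  x = 5: rhs = 1, matching y values: 1, 16 (2 points).
  x = 6: rhs = 14, matching y values: none (0 points).
  x = 7: rhs = 12, matching y values: none (0 points).
  x = 8: rhs = 1, matching y values: 1, 16 (2 points).
  x = 9: rhs = 4, matching y values: 2, 15 (2 points).
  x = 10: rhs = 10, matching y values: none (0 points).
  x = 11: rhs = 8, matching y values: 5, 12 (2 points).
  x = 12: rhs = 4, matching y values: 2, 15 (2 points).
  x = 13: rhs = 4, matching y values: 2, 15 (2 points).
  x = 14: rhs = 14, matching y values: none (0 points).
  x = 15: rhs = 6, matching y values: none (0 points).
  x = 16: rhs = 3, matching y values: none (0 points).
Total affine count: 20.
Full point count |E(F_17)| = 20 + 1 = 21.
Hasse bound: |21 − (17+1)| = |3| = 3 ≤ 2√17 ≈ 8.2462 ✓.


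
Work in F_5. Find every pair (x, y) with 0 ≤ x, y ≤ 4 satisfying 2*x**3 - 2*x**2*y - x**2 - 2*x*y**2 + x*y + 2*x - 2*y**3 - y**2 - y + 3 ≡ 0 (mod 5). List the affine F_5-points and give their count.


Affine F_5-points: {(0, 4), (2, 1), (3, 4), (4, 4)}; count = 4.

For each of the 25 pairs (x, y) ∈ F_5², evaluate f(x, y) mod 5. Record the zeros.
  x = 0: [0↦3, 1↦4, 2↦1, 3↦2, 4↦0]  zeros at y ∈ {4}
  x = 1: [0↦1, 1↦4, 2↦4, 3↦4, 4↦2]  zeros at y ∈ ∅
  x = 2: [0↦4, 1↦0, 2↦4, 3↦4, 4↦3]  zeros at y ∈ {1}
  x = 3: [0↦4, 1↦4, 2↦3, 3↦4, 4↦0]  zeros at y ∈ {4}
  x = 4: [0↦3, 1↦3, 2↦3, 3↦1, 4↦0]  zeros at y ∈ {4}
Collecting zeros: affine points = {(0, 4), (2, 1), (3, 4), (4, 4)}.
Total count |C(F_5)_aff| = 4.


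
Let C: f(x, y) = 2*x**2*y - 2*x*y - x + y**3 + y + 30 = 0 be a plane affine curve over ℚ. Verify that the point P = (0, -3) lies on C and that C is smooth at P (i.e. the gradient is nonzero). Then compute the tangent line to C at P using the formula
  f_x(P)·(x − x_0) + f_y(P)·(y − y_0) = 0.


Tangent line at P: 5*x + 28*y + 84 = 0.

Step 1: f(0, -3) = 0, so P lies on C.
Step 2: partial derivatives
  f_x(x, y) = 4*x*y - 2*y - 1, f_y(x, y) = 2*x**2 - 2*x + 3*y**2 + 1.
  f_x(P) = 5, f_y(P) = 28 (gradient nonzero, so P is smooth).
Step 3: tangent line at P: 5·(x − 0) + 28·(y − -3) = 0.
Expanding: 5*x + 28*y + 84 = 0.


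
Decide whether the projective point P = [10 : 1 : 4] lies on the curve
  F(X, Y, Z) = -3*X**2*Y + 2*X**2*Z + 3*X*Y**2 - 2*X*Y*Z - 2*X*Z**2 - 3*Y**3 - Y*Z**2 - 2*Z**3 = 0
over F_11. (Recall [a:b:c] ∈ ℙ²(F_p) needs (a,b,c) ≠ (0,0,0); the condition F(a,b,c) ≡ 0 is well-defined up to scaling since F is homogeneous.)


F(10,1,4) ≡ 5 (mod 11); P is NOT on the curve.

Evaluate F(10, 1, 4) term-by-term (mod 11).
  -3*X**2*Y ↦ -3·100·1·1 = -300
  2*X**2*Z ↦ 2·100·1·4 = 800
  3*X*Y**2 ↦ 3·10·1·1 = 30
  -2*X*Y*Z ↦ -2·10·1·4 = -80
  -2*X*Z**2 ↦ -2·10·1·16 = -320
  -3*Y**3 ↦ -3·1·1·1 = -3
  -Y*Z**2 ↦ -1·1·1·16 = -16
  -2*Z**3 ↦ -2·1·1·64 = -128
Sum: F(10, 1, 4) = (-300) + (800) + (30) + (-80) + (-320) + (-3) + (-16) + (-128) = -17.
Reducing mod 11: -17 ≡ 5 (mod 11).
Since F(a, b, c) ≡ 5 ≠ 0 (mod 11), P does NOT lie on the curve.


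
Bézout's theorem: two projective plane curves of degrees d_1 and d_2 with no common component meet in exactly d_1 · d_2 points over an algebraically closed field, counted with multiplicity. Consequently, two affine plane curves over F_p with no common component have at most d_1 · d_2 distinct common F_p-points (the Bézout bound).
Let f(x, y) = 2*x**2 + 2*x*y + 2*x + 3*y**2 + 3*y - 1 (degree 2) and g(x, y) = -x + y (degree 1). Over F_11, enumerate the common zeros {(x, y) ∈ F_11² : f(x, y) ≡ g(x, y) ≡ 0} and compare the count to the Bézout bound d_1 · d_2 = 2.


Common zeros: {(1, 1), (3, 3)}; count = 2; Bézout bound = 2.

deg(f) = 2, deg(g) = 1, so Bézout bound = 2.
Scan x ∈ F_11. For each x, list the y ∈ F_11 with f(x, y) ≡ 0 and those with g(x, y) ≡ 0 (mod 11); the common zeros in that column are the intersection.
  x = 0: f ≡ 0 at y ∈ ∅; g ≡ 0 at y ∈ {0}; common: ∅.
  x = 1: f ≡ 0 at y ∈ {1}; g ≡ 0 at y ∈ {1}; common: {1}.
  x = 2: f ≡ 0 at y ∈ {0, 5}; g ≡ 0 at y ∈ {2}; common: ∅.
  x = 3: f ≡ 0 at y ∈ {3, 5}; g ≡ 0 at y ∈ {3}; common: {3}.
  x = 4: f ≡ 0 at y ∈ {3, 8}; g ≡ 0 at y ∈ {4}; common: ∅.
  x = 5: f ≡ 0 at y ∈ {7}; g ≡ 0 at y ∈ {5}; common: ∅.
  x = 6: f ≡ 0 at y ∈ ∅; g ≡ 0 at y ∈ {6}; common: ∅.
  x = 7: f ≡ 0 at y ∈ ∅; g ≡ 0 at y ∈ {7}; common: ∅.
  x = 8: f ≡ 0 at y ∈ {0, 1}; g ≡ 0 at y ∈ {8}; common: ∅.
  x = 9: f ≡ 0 at y ∈ {7, 8}; g ≡ 0 at y ∈ {9}; common: ∅.
  x = 10: f ≡ 0 at y ∈ ∅; g ≡ 0 at y ∈ {10}; common: ∅.
Collecting: common zeros = {(1, 1), (3, 3)}, so the count is 2.
Comparison with the Bézout bound: 2 ≤ 2 = deg(f)·deg(g), as expected for curves with no common component (the bound is attained).


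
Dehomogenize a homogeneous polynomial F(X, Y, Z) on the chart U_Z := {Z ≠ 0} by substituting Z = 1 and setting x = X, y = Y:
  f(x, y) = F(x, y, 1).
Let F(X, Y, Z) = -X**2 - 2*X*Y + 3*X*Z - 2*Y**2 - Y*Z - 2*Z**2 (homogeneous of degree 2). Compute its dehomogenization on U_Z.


f(x, y) = -x**2 - 2*x*y + 3*x - 2*y**2 - y - 2

On U_Z we set Z = 1. Each monomial c·X^i·Y^j·Z^k in F becomes c·x^i·y^j·1^k = c·x^i·y^j.
Substituting Z = 1: F(X, Y, 1) = -x**2 - 2*x*y + 3*x - 2*y**2 - y - 2.
Note: deg(f) ≤ deg(F) = 2; strict inequality happens when F is divisible by Z (lost terms).


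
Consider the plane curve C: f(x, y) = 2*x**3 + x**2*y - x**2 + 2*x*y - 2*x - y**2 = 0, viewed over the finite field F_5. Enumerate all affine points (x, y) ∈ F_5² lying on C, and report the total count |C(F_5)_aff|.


Affine F_5-points: {(0, 0), (1, 4), (2, 1), (2, 2), (3, 2), (3, 3)}; count = 6.

For each of the 25 pairs (x, y) ∈ F_5², evaluate f(x, y) mod 5. Record the zeros.
  x = 0: [0↦0, 1↦4, 2↦1, 3↦1, 4↦4]  zeros at y ∈ {0}
  x = 1: [0↦4, 1↦1, 2↦1, 3↦4, 4↦0]  zeros at y ∈ {4}
  x = 2: [0↦3, 1↦0, 2↦0, 3↦3, 4↦4]  zeros at y ∈ {1, 2}
  x = 3: [0↦4, 1↦3, 2↦0, 3↦0, 4↦3]  zeros at y ∈ {2, 3}
  x = 4: [0↦4, 1↦2, 2↦3, 3↦2, 4↦4]  zeros at y ∈ ∅
Collecting zeros: affine points = {(0, 0), (1, 4), (2, 1), (2, 2), (3, 2), (3, 3)}.
Total count |C(F_5)_aff| = 6.


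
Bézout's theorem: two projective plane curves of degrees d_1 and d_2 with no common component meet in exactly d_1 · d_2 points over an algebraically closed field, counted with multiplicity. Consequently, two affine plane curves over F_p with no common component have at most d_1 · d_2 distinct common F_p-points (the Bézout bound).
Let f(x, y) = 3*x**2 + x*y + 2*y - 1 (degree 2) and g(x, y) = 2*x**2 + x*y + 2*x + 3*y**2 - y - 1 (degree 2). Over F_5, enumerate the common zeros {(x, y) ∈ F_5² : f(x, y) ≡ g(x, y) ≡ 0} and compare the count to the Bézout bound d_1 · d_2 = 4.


Common zeros: {(2, 1), (4, 3)}; count = 2; Bézout bound = 4.

deg(f) = 2, deg(g) = 2, so Bézout bound = 4.
Scan x ∈ F_5. For each x, list the y ∈ F_5 with f(x, y) ≡ 0 and those with g(x, y) ≡ 0 (mod 5); the common zeros in that column are the intersection.
  x = 0: f ≡ 0 at y ∈ {3}; g ≡ 0 at y ∈ ∅; common: ∅.
  x = 1: f ≡ 0 at y ∈ {1}; g ≡ 0 at y ∈ {2, 3}; common: ∅.
  x = 2: f ≡ 0 at y ∈ {1}; g ≡ 0 at y ∈ {1, 2}; common: {1}.
  x = 3: f ≡ 0 at y ∈ ∅; g ≡ 0 at y ∈ ∅; common: ∅.
  x = 4: f ≡ 0 at y ∈ {3}; g ≡ 0 at y ∈ {1, 3}; common: {3}.
Collecting: common zeros = {(2, 1), (4, 3)}, so the count is 2.
Comparison with the Bézout bound: 2 ≤ 4 = deg(f)·deg(g), as expected for curves with no common component (the affine F_5-count falls short of the bound because intersections may lie at infinity, over extension fields, or carry multiplicity).


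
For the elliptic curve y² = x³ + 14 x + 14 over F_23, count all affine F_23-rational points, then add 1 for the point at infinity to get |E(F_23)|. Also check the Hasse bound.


Affine points = {(1, 11), (1, 12), (2, 2), (2, 21), (5, 5), (5, 18), (7, 8), (7, 15), (9, 8), (9, 15), (10, 2), (10, 21), (11, 2), (11, 21), (12, 1), (12, 22), (13, 1), (13, 22), (17, 6), (17, 17), (18, 7), (18, 16), (19, 3), (19, 20), (21, 1), (21, 22)}; affine count = 26; |E(F_23)| = 27.

Discriminant check: Δ ∝ 4a³ + 27b² = 4·14³ + 27·14² = 4·2744 + 27·196 ≡ 7 (mod 23). Nonzero ⇒ E is nonsingular.
For each x ∈ F_23, compute rhs = x³ + 14·x + 14 mod 23, then count y ∈ F_23 with y² ≡ rhs.
  x = 0: rhs = 14, matching y values: none (0 points).
  x = 1: rhs = 6, matching y values: 11, 12 (2 points).
  x = 2: rhs = 4, matching y values: 2, 21 (2 points).
  x = 3: rhs = 14, matching y values: none (0 points).
  x = 4: rhs = 19, matching y values: none (0 points).
  x = 5: rhs = 2, matching y values: 5, 18 (2 points).
  x = 6: rhs = 15, matching y values: none (0 points).
  x = 7: rhs = 18, matching y values: 8, 15 (2 points).
  x = 8: rhs = 17, matching y values: none (0 points).
  x = 9: rhs = 18, matching y values: 8, 15 (2 points).
  x = 10: rhs = 4, matching y values: 2, 21 (2 points).
  x = 11: rhs = 4, matching y values: 2, 21 (2 points).
  x = 12: rhs = 1, matching y values: 1, 22 (2 points).
  x = 13: rhs = 1, matching y values: 1, 22 (2 points).
  x = 14: rhs = 10, matching y values: none (0 points).
  x = 15: rhs = 11, matching y values: none (0 points).
  x = 16: rhs = 10, matching y values: none (0 points).
  x = 17: rhs = 13, matching y values: 6, 17 (2 points).
  x = 18: rhs = 3, matching y values: 7, 16 (2 points).
  x = 19: rhs = 9, matching y values: 3, 20 (2 points).
  x = 20: rhs = 14, matching y values: none (0 points).
  x = 21: rhs = 1, matching y values: 1, 22 (2 points).
  x = 22: rhs = 22, matching y values: none (0 points).
Total affine count: 26.
Full point count |E(F_23)| = 26 + 1 = 27.
Hasse bound: |27 − (23+1)| = |3| = 3 ≤ 2√23 ≈ 9.5917 ✓.


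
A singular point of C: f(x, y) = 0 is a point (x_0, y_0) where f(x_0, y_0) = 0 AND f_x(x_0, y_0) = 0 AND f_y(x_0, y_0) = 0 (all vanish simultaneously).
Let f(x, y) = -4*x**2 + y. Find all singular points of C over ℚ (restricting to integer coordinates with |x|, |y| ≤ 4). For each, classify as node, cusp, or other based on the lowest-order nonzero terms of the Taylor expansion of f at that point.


No singular points in the scanned grid; C is smooth there.

Compute partial derivatives:
  f_x = -8*x.
  f_y = 1.
f_y = 1 is a nonzero constant, so f_y never vanishes: no point (x, y) can satisfy f = f_x = f_y = 0. In particular no (x, y) ∈ {−4, ..., 4}² is singular; the curve is smooth.


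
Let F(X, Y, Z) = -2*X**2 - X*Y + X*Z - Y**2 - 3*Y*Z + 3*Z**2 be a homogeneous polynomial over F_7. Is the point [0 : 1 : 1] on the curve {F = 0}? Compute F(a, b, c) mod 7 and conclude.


F(0,1,1) ≡ 6 (mod 7); P is NOT on the curve.

Evaluate F(0, 1, 1) term-by-term (mod 7).
  -2*X**2 ↦ -2·0·1·1 = 0
  -X*Y ↦ -1·0·1·1 = 0
  X*Z ↦ 1·0·1·1 = 0
  -Y**2 ↦ -1·1·1·1 = -1
  -3*Y*Z ↦ -3·1·1·1 = -3
  3*Z**2 ↦ 3·1·1·1 = 3
Sum: F(0, 1, 1) = (0) + (0) + (0) + (-1) + (-3) + (3) = -1.
Reducing mod 7: -1 ≡ 6 (mod 7).
Since F(a, b, c) ≡ 6 ≠ 0 (mod 7), P does NOT lie on the curve.


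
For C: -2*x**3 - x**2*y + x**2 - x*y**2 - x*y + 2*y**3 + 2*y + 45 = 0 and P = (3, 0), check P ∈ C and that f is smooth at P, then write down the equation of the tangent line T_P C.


Tangent line at P: -48*x - 10*y + 144 = 0.

Step 1: f(3, 0) = 0, so P lies on C.
Step 2: partial derivatives
  f_x(x, y) = -6*x**2 - 2*x*y + 2*x - y**2 - y, f_y(x, y) = -x**2 - 2*x*y - x + 6*y**2 + 2.
  f_x(P) = -48, f_y(P) = -10 (gradient nonzero, so P is smooth).
Step 3: tangent line at P: -48·(x − 3) + -10·(y − 0) = 0.
Expanding: -48*x - 10*y + 144 = 0.


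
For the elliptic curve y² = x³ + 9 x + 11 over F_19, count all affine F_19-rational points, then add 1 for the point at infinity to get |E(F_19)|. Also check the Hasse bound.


Affine points = {(0, 7), (0, 12), (4, 4), (4, 15), (8, 5), (8, 14), (9, 2), (9, 17), (11, 4), (11, 15), (12, 2), (12, 17), (13, 8), (13, 11), (15, 5), (15, 14), (17, 2), (17, 17), (18, 1), (18, 18)}; affine count = 20; |E(F_19)| = 21.

Discriminant check: Δ ∝ 4a³ + 27b² = 4·9³ + 27·11² = 4·729 + 27·121 ≡ 8 (mod 19). Nonzero ⇒ E is nonsingular.
For each x ∈ F_19, compute rhs = x³ + 9·x + 11 mod 19, then count y ∈ F_19 with y² ≡ rhs.
  x = 0: rhs = 11, matching y values: 7, 12 (2 points).
  x = 1: rhs = 2, matching y values: none (0 points).
  x = 2: rhs = 18, matching y values: none (0 points).
  x = 3: rhs = 8, matching y values: none (0 points).
  x = 4: rhs = 16, matching y values: 4, 15 (2 points).
  x = 5: rhs = 10, matching y values: none (0 points).
  x = 6: rhs = 15, matching y values: none (0 points).
  x = 7: rhs = 18, matching y values: none (0 points).
  x = 8: rhs = 6, matching y values: 5, 14 (2 points).
  x = 9: rhs = 4, matching y values: 2, 17 (2 points).
  x = 10: rhs = 18, matching y values: none (0 points).
  x = 11: rhs = 16, matching y values: 4, 15 (2 points).
  x = 12: rhs = 4, matching y values: 2, 17 (2 points).
  x = 13: rhs = 7, matching y values: 8, 11 (2 points).
  x = 14: rhs = 12, matching y values: none (0 points).
  x = 15: rhs = 6, matching y values: 5, 14 (2 points).
  x = 16: rhs = 14, matching y values: none (0 points).
  x = 17: rhs = 4, matching y values: 2, 17 (2 points).
  x = 18: rhs = 1, matching y values: 1, 18 (2 points).
Total affine count: 20.
Full point count |E(F_19)| = 20 + 1 = 21.
Hasse bound: |21 − (19+1)| = |1| = 1 ≤ 2√19 ≈ 8.7178 ✓.


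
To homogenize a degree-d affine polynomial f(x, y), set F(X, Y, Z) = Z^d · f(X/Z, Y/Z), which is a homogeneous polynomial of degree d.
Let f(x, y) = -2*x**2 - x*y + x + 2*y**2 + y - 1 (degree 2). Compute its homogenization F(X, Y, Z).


F(X, Y, Z) = -2*X**2 - X*Y + X*Z + 2*Y**2 + Y*Z - Z**2

deg(f) = 2.
Substitute x = X/Z, y = Y/Z into f, then multiply by Z^2.
  monomial -2·x^2·y^0 ↦ -2·X^2·Y^0·Z^0.
  monomial -1·x^1·y^1 ↦ -1·X^1·Y^1·Z^0.
  monomial 1·x^1·y^0 ↦ 1·X^1·Y^0·Z^1.
  monomial 2·x^0·y^2 ↦ 2·X^0·Y^2·Z^0.
  monomial 1·x^0·y^1 ↦ 1·X^0·Y^1·Z^1.
  monomial -1·x^0·y^0 ↦ -1·X^0·Y^0·Z^2.
Collecting: F(X, Y, Z) = -2*X**2 - X*Y + X*Z + 2*Y**2 + Y*Z - Z**2.


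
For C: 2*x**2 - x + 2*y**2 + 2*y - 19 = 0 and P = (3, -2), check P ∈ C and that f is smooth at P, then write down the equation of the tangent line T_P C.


Tangent line at P: 11*x - 6*y - 45 = 0.

Step 1: f(3, -2) = 0, so P lies on C.
Step 2: partial derivatives
  f_x(x, y) = 4*x - 1, f_y(x, y) = 4*y + 2.
  f_x(P) = 11, f_y(P) = -6 (gradient nonzero, so P is smooth).
Step 3: tangent line at P: 11·(x − 3) + -6·(y − -2) = 0.
Expanding: 11*x - 6*y - 45 = 0.


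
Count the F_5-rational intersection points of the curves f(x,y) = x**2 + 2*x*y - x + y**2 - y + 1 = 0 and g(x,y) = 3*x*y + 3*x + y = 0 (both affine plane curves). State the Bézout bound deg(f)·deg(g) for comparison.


Common zeros: ∅; count = 0; Bézout bound = 4.

deg(f) = 2, deg(g) = 2, so Bézout bound = 4.
Scan x ∈ F_5. For each x, list the y ∈ F_5 with f(x, y) ≡ 0 and those with g(x, y) ≡ 0 (mod 5); the common zeros in that column are the intersection.
  x = 0: f ≡ 0 at y ∈ ∅; g ≡ 0 at y ∈ {0}; common: ∅.
  x = 1: f ≡ 0 at y ∈ ∅; g ≡ 0 at y ∈ {3}; common: ∅.
  x = 2: f ≡ 0 at y ∈ ∅; g ≡ 0 at y ∈ {2}; common: ∅.
  x = 3: f ≡ 0 at y ∈ ∅; g ≡ 0 at y ∈ ∅; common: ∅.
  x = 4: f ≡ 0 at y ∈ ∅; g ≡ 0 at y ∈ {1}; common: ∅.
Collecting: common zeros = ∅, so the count is 0.
Comparison with the Bézout bound: 0 ≤ 4 = deg(f)·deg(g), as expected for curves with no common component (the affine F_5-count falls short of the bound because intersections may lie at infinity, over extension fields, or carry multiplicity).


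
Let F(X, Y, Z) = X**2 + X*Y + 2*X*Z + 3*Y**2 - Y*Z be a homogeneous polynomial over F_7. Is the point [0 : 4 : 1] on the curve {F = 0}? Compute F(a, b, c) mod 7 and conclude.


F(0,4,1) ≡ 2 (mod 7); P is NOT on the curve.

Evaluate F(0, 4, 1) term-by-term (mod 7).
  X**2 ↦ 1·0·1·1 = 0
  X*Y ↦ 1·0·4·1 = 0
  2*X*Z ↦ 2·0·1·1 = 0
  3*Y**2 ↦ 3·1·16·1 = 48
  -Y*Z ↦ -1·1·4·1 = -4
Sum: F(0, 4, 1) = (0) + (0) + (0) + (48) + (-4) = 44.
Reducing mod 7: 44 ≡ 2 (mod 7).
Since F(a, b, c) ≡ 2 ≠ 0 (mod 7), P does NOT lie on the curve.


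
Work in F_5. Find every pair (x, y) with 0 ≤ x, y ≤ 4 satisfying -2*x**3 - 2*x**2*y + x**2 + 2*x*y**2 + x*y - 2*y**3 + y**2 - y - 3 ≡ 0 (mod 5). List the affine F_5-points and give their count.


Affine F_5-points: {(0, 1), (1, 1), (2, 0), (2, 2), (2, 3), (4, 0), (4, 3), (4, 4)}; count = 8.

For each of the 25 pairs (x, y) ∈ F_5², evaluate f(x, y) mod 5. Record the zeros.
  x = 0: [0↦2, 1↦0, 2↦3, 3↦4, 4↦1]  zeros at y ∈ {1}
  x = 1: [0↦1, 1↦0, 2↦3, 3↦3, 4↦3]  zeros at y ∈ {1}
  x = 2: [0↦0, 1↦1, 2↦0, 3↦0, 4↦4]  zeros at y ∈ {0, 2, 3}
  x = 3: [0↦2, 1↦1, 2↦2, 3↦3, 4↦2]  zeros at y ∈ ∅
  x = 4: [0↦0, 1↦3, 2↦2, 3↦0, 4↦0]  zeros at y ∈ {0, 3, 4}
Collecting zeros: affine points = {(0, 1), (1, 1), (2, 0), (2, 2), (2, 3), (4, 0), (4, 3), (4, 4)}.
Total count |C(F_5)_aff| = 8.


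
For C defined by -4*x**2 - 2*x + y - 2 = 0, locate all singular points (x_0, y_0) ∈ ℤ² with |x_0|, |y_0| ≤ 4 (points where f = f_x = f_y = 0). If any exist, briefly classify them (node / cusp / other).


No singular points in the scanned grid; C is smooth there.

Compute partial derivatives:
  f_x = -8*x - 2.
  f_y = 1.
f_y = 1 is a nonzero constant, so f_y never vanishes: no point (x, y) can satisfy f = f_x = f_y = 0. In particular no (x, y) ∈ {−4, ..., 4}² is singular; the curve is smooth.


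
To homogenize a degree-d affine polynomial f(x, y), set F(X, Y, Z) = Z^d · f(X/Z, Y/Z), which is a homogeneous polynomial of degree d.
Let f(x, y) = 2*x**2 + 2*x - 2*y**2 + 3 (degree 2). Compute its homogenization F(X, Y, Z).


F(X, Y, Z) = 2*X**2 + 2*X*Z - 2*Y**2 + 3*Z**2

deg(f) = 2.
Substitute x = X/Z, y = Y/Z into f, then multiply by Z^2.
  monomial 2·x^2·y^0 ↦ 2·X^2·Y^0·Z^0.
  monomial 2·x^1·y^0 ↦ 2·X^1·Y^0·Z^1.
  monomial -2·x^0·y^2 ↦ -2·X^0·Y^2·Z^0.
  monomial 3·x^0·y^0 ↦ 3·X^0·Y^0·Z^2.
Collecting: F(X, Y, Z) = 2*X**2 + 2*X*Z - 2*Y**2 + 3*Z**2.


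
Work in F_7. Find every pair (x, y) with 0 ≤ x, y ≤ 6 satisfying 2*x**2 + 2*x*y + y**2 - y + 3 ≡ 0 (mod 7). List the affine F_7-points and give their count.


Affine F_7-points: {(1, 1), (1, 5), (2, 2), (3, 0), (3, 2), (4, 0), (5, 1), (5, 4)}; count = 8.

For each of the 49 pairs (x, y) ∈ F_7², evaluate f(x, y) mod 7. Record the zeros.
  x = 0: [0↦3, 1↦3, 2↦5, 3↦2, 4↦1, 5↦2, 6↦5]  zeros at y ∈ ∅
  x = 1: [0↦5, 1↦0, 2↦4, 3↦3, 4↦4, 5↦0, 6↦5]  zeros at y ∈ {1, 5}
  x = 2: [0↦4, 1↦1, 2↦0, 3↦1, 4↦4, 5↦2, 6↦2]  zeros at y ∈ {2}
  x = 3: [0↦0, 1↦6, 2↦0, 3↦3, 4↦1, 5↦1, 6↦3]  zeros at y ∈ {0, 2}
  x = 4: [0↦0, 1↦1, 2↦4, 3↦2, 4↦2, 5↦4, 6↦1]  zeros at y ∈ {0}
  x = 5: [0↦4, 1↦0, 2↦5, 3↦5, 4↦0, 5↦4, 6↦3]  zeros at y ∈ {1, 4}
  x = 6: [0↦5, 1↦3, 2↦3, 3↦5, 4↦2, 5↦1, 6↦2]  zeros at y ∈ ∅
Collecting zeros: affine points = {(1, 1), (1, 5), (2, 2), (3, 0), (3, 2), (4, 0), (5, 1), (5, 4)}.
Total count |C(F_7)_aff| = 8.


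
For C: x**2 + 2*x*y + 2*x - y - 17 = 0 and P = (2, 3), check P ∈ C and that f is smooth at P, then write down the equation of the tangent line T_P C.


Tangent line at P: 12*x + 3*y - 33 = 0.

Step 1: f(2, 3) = 0, so P lies on C.
Step 2: partial derivatives
  f_x(x, y) = 2*x + 2*y + 2, f_y(x, y) = 2*x - 1.
  f_x(P) = 12, f_y(P) = 3 (gradient nonzero, so P is smooth).
Step 3: tangent line at P: 12·(x − 2) + 3·(y − 3) = 0.
Expanding: 12*x + 3*y - 33 = 0.


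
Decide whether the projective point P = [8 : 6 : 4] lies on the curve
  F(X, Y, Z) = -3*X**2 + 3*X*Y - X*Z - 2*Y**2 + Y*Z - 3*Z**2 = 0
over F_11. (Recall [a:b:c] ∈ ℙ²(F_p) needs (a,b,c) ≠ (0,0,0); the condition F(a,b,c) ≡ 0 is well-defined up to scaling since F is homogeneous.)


F(8,6,4) ≡ 0 (mod 11); P is on the curve.

Evaluate F(8, 6, 4) term-by-term (mod 11).
  -3*X**2 ↦ -3·64·1·1 = -192
  3*X*Y ↦ 3·8·6·1 = 144
  -X*Z ↦ -1·8·1·4 = -32
  -2*Y**2 ↦ -2·1·36·1 = -72
  Y*Z ↦ 1·1·6·4 = 24
  -3*Z**2 ↦ -3·1·1·16 = -48
Sum: F(8, 6, 4) = (-192) + (144) + (-32) + (-72) + (24) + (-48) = -176.
Reducing mod 11: -176 ≡ 0 (mod 11).
Since F(a, b, c) ≡ 0 (mod 11), P lies on the curve.


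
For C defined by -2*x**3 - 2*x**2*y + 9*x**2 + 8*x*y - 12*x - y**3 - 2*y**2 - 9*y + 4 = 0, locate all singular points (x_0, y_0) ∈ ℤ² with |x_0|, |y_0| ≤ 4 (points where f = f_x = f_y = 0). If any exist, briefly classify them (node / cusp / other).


Singular points: {(2, -1)}; classification: node.

Compute partial derivatives:
  f_x = -6*x**2 - 4*x*y + 18*x + 8*y - 12.
  f_y = -2*x**2 + 8*x - 3*y**2 - 4*y - 9.
Scan x_0 ∈ {−4, ..., 4}. For each x_0, f_y(x_0, y) is a polynomial in y; find its integer roots y ∈ {−4, ..., 4}, then test f_x and f at those candidates.
  x = -4: f_y(-4, y) = -3*y**2 - 4*y - 73; no integer root y with |y| ≤ 4.
  x = -3: f_y(-3, y) = -3*y**2 - 4*y - 51; no integer root y with |y| ≤ 4.
  x = -2: f_y(-2, y) = -3*y**2 - 4*y - 33; no integer root y with |y| ≤ 4.
  x = -1: f_y(-1, y) = -3*y**2 - 4*y - 19; no integer root y with |y| ≤ 4.
  x = 0: f_y(0, y) = -3*y**2 - 4*y - 9; no integer root y with |y| ≤ 4.
  x = 1: f_y(1, y) = -3*y**2 - 4*y - 3; no integer root y with |y| ≤ 4.
  x = 2: f_y(2, y) = -3*y**2 - 4*y - 1; vanishes at y ∈ {-1}. (2, -1): f_x = 0, f = 0 — SINGULAR.
  x = 3: f_y(3, y) = -3*y**2 - 4*y - 3; no integer root y with |y| ≤ 4.
  x = 4: f_y(4, y) = -3*y**2 - 4*y - 9; no integer root y with |y| ≤ 4.
Only singular point on the grid: (2, -1).
Classify: substitute x = 2 + u, y = -1 + v and expand: f = -2*u**3 - 2*u**2*v - u**2 - v**3 + v**2.
No constant or linear terms (consistent with a singular point). Quadratic part: -u**2 + v**2. Cubic part: -2*u**3 - 2*u**2*v - v**3.
The quadratic part v**2 - u**2 = (v − u)(v + u) splits into two distinct linear factors, so there are two distinct tangent lines y − -1 = ±(x − 2) — this is a node (ordinary double point).
Classification: node.


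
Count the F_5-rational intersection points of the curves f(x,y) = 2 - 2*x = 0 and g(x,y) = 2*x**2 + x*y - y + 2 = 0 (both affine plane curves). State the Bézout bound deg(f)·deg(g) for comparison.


Common zeros: ∅; count = 0; Bézout bound = 2.

deg(f) = 1, deg(g) = 2, so Bézout bound = 2.
Scan x ∈ F_5. For each x, list the y ∈ F_5 with f(x, y) ≡ 0 and those with g(x, y) ≡ 0 (mod 5); the common zeros in that column are the intersection.
  x = 0: f ≡ 0 at y ∈ ∅; g ≡ 0 at y ∈ {2}; common: ∅.
  x = 1: f ≡ 0 at y ∈ {0, 1, 2, 3, 4}; g ≡ 0 at y ∈ ∅; common: ∅.
  x = 2: f ≡ 0 at y ∈ ∅; g ≡ 0 at y ∈ {0}; common: ∅.
  x = 3: f ≡ 0 at y ∈ ∅; g ≡ 0 at y ∈ {0}; common: ∅.
  x = 4: f ≡ 0 at y ∈ ∅; g ≡ 0 at y ∈ {2}; common: ∅.
Collecting: common zeros = ∅, so the count is 0.
Comparison with the Bézout bound: 0 ≤ 2 = deg(f)·deg(g), as expected for curves with no common component (the affine F_5-count falls short of the bound because intersections may lie at infinity, over extension fields, or carry multiplicity).


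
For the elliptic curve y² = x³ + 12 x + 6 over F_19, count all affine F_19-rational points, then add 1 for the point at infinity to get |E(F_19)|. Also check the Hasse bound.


Affine points = {(0, 5), (0, 14), (1, 0), (2, 0), (4, 2), (4, 17), (5, 1), (5, 18), (6, 3), (6, 16), (8, 5), (8, 14), (9, 8), (9, 11), (10, 9), (10, 10), (11, 5), (11, 14), (12, 4), (12, 15), (14, 7), (14, 12), (16, 0)}; affine count = 23; |E(F_19)| = 24.

Discriminant check: Δ ∝ 4a³ + 27b² = 4·12³ + 27·6² = 4·1728 + 27·36 ≡ 18 (mod 19). Nonzero ⇒ E is nonsingular.
For each x ∈ F_19, compute rhs = x³ + 12·x + 6 mod 19, then count y ∈ F_19 with y² ≡ rhs.
  x = 0: rhs = 6, matching y values: 5, 14 (2 points).
  x = 1: rhs = 0, matching y values: 0 (1 points).
  x = 2: rhs = 0, matching y values: 0 (1 points).
  x = 3: rhs = 12, matching y values: none (0 points).
  x = 4: rhs = 4, matching y values: 2, 17 (2 points).
  x = 5: rhs = 1, matching y values: 1, 18 (2 points).
  x = 6: rhs = 9, matching y values: 3, 16 (2 points).
  x = 7: rhs = 15, matching y values: none (0 points).
  x = 8: rhs = 6, matching y values: 5, 14 (2 points).
  x = 9: rhs = 7, matching y values: 8, 11 (2 points).
  x = 10: rhs = 5, matching y values: 9, 10 (2 points).
  x = 11: rhs = 6, matching y values: 5, 14 (2 points).
  x = 12: rhs = 16, matching y values: 4, 15 (2 points).
  x = 13: rhs = 3, matching y values: none (0 points).
  x = 14: rhs = 11, matching y values: 7, 12 (2 points).
  x = 15: rhs = 8, matching y values: none (0 points).
  x = 16: rhs = 0, matching y values: 0 (1 points).
  x = 17: rhs = 12, matching y values: none (0 points).
  x = 18: rhs = 12, matching y values: none (0 points).
Total affine count: 23.
Full point count |E(F_19)| = 23 + 1 = 24.
Hasse bound: |24 − (19+1)| = |4| = 4 ≤ 2√19 ≈ 8.7178 ✓.


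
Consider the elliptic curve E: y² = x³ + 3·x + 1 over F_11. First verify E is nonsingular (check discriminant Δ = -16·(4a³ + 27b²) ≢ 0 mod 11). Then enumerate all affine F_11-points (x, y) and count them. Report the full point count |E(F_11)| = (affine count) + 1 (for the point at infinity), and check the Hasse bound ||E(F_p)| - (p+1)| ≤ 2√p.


Affine points = {(0, 1), (0, 10), (1, 4), (1, 7), (2, 2), (2, 9), (3, 2), (3, 9), (4, 0), (5, 3), (5, 8), (6, 2), (6, 9), (8, 3), (8, 8), (9, 3), (9, 8)}; affine count = 17; |E(F_11)| = 18.

Discriminant check: Δ ∝ 4a³ + 27b² = 4·3³ + 27·1² = 4·27 + 27·1 ≡ 3 (mod 11). Nonzero ⇒ E is nonsingular.
For each x ∈ F_11, compute rhs = x³ + 3·x + 1 mod 11, then count y ∈ F_11 with y² ≡ rhs.
  x = 0: rhs = 1, matching y values: 1, 10 (2 points).
  x = 1: rhs = 5, matching y values: 4, 7 (2 points).
  x = 2: rhs = 4, matching y values: 2, 9 (2 points).
  x = 3: rhs = 4, matching y values: 2, 9 (2 points).
  x = 4: rhs = 0, matching y values: 0 (1 points).
  x = 5: rhs = 9, matching y values: 3, 8 (2 points).
  x = 6: rhs = 4, matching y values: 2, 9 (2 points).
  x = 7: rhs = 2, matching y values: none (0 points).
  x = 8: rhs = 9, matching y values: 3, 8 (2 points).
  x = 9: rhs = 9, matching y values: 3, 8 (2 points).
  x = 10: rhs = 8, matching y values: none (0 points).
Total affine count: 17.
Full point count |E(F_11)| = 17 + 1 = 18.
Hasse bound: |18 − (11+1)| = |6| = 6 ≤ 2√11 ≈ 6.6332 ✓.


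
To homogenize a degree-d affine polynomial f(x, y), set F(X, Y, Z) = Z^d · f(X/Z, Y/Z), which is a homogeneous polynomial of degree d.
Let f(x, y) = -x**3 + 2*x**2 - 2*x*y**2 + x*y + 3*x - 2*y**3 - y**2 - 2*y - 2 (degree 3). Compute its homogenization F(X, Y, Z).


F(X, Y, Z) = -X**3 + 2*X**2*Z - 2*X*Y**2 + X*Y*Z + 3*X*Z**2 - 2*Y**3 - Y**2*Z - 2*Y*Z**2 - 2*Z**3

deg(f) = 3.
Substitute x = X/Z, y = Y/Z into f, then multiply by Z^3.
  monomial -1·x^3·y^0 ↦ -1·X^3·Y^0·Z^0.
  monomial 2·x^2·y^0 ↦ 2·X^2·Y^0·Z^1.
  monomial -2·x^1·y^2 ↦ -2·X^1·Y^2·Z^0.
  monomial 1·x^1·y^1 ↦ 1·X^1·Y^1·Z^1.
  monomial 3·x^1·y^0 ↦ 3·X^1·Y^0·Z^2.
  monomial -2·x^0·y^3 ↦ -2·X^0·Y^3·Z^0.
  monomial -1·x^0·y^2 ↦ -1·X^0·Y^2·Z^1.
  monomial -2·x^0·y^1 ↦ -2·X^0·Y^1·Z^2.
  monomial -2·x^0·y^0 ↦ -2·X^0·Y^0·Z^3.
Collecting: F(X, Y, Z) = -X**3 + 2*X**2*Z - 2*X*Y**2 + X*Y*Z + 3*X*Z**2 - 2*Y**3 - Y**2*Z - 2*Y*Z**2 - 2*Z**3.


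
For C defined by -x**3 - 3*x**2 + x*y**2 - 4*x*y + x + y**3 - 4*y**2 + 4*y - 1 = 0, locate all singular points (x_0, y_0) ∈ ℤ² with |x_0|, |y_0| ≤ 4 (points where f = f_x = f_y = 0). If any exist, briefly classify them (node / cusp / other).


Singular points: {(-1, 2)}; classification: cusp.

Compute partial derivatives:
  f_x = -3*x**2 - 6*x + y**2 - 4*y + 1.
  f_y = 2*x*y - 4*x + 3*y**2 - 8*y + 4.
Scan x_0 ∈ {−4, ..., 4}. For each x_0, f_y(x_0, y) is a polynomial in y; find its integer roots y ∈ {−4, ..., 4}, then test f_x and f at those candidates.
  x = -4: f_y(-4, y) = 3*y**2 - 16*y + 20; vanishes at y ∈ {2}. (-4, 2): f_x = -27 ≠ 0.
  x = -3: f_y(-3, y) = 3*y**2 - 14*y + 16; vanishes at y ∈ {2}. (-3, 2): f_x = -12 ≠ 0.
  x = -2: f_y(-2, y) = 3*y**2 - 12*y + 12; vanishes at y ∈ {2}. (-2, 2): f_x = -3 ≠ 0.
  x = -1: f_y(-1, y) = 3*y**2 - 10*y + 8; vanishes at y ∈ {2}. (-1, 2): f_x = 0, f = 0 — SINGULAR.
  x = 0: f_y(0, y) = 3*y**2 - 8*y + 4; vanishes at y ∈ {2}. (0, 2): f_x = -3 ≠ 0.
  x = 1: f_y(1, y) = 3*y**2 - 6*y; vanishes at y ∈ {0, 2}. (1, 0): f_x = -8 ≠ 0; (1, 2): f_x = -12 ≠ 0.
  x = 2: f_y(2, y) = 3*y**2 - 4*y - 4; vanishes at y ∈ {2}. (2, 2): f_x = -27 ≠ 0.
  x = 3: f_y(3, y) = 3*y**2 - 2*y - 8; vanishes at y ∈ {2}. (3, 2): f_x = -48 ≠ 0.
  x = 4: f_y(4, y) = 3*y**2 - 12; vanishes at y ∈ {-2, 2}. (4, -2): f_x = -59 ≠ 0; (4, 2): f_x = -75 ≠ 0.
Only singular point on the grid: (-1, 2).
Classify: substitute x = -1 + u, y = 2 + v and expand: f = -u**3 + u*v**2 + v**3 + v**2.
No constant or linear terms (consistent with a singular point). Quadratic part: v**2. Cubic part: -u**3 + u*v**2 + v**3.
The quadratic part v**2 is a perfect square, so there is a single (double) tangent line v = 0, i.e. y = 2. Restricting the cubic part to that line (v = 0) leaves -u**3 ≠ 0, so f is not divisible by v and the branch is v² ≈ u**3 to lowest order — this is a cusp.
Classification: cusp.


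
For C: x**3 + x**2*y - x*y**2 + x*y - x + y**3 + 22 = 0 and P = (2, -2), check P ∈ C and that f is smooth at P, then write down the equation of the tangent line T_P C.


Tangent line at P: -3*x + 26*y + 58 = 0.

Step 1: f(2, -2) = 0, so P lies on C.
Step 2: partial derivatives
  f_x(x, y) = 3*x**2 + 2*x*y - y**2 + y - 1, f_y(x, y) = x**2 - 2*x*y + x + 3*y**2.
  f_x(P) = -3, f_y(P) = 26 (gradient nonzero, so P is smooth).
Step 3: tangent line at P: -3·(x − 2) + 26·(y − -2) = 0.
Expanding: -3*x + 26*y + 58 = 0.


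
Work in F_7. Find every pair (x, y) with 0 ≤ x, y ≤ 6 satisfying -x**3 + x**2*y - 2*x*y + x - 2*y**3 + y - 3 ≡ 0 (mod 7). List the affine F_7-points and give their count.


Affine F_7-points: {(2, 4), (3, 2), (4, 0), (4, 1), (4, 6)}; count = 5.

For each of the 49 pairs (x, y) ∈ F_7², evaluate f(x, y) mod 7. Record the zeros.
  x = 0: [0↦4, 1↦3, 2↦4, 3↦2, 4↦6, 5↦4, 6↦5]  zeros at y ∈ ∅
  x = 1: [0↦4, 1↦2, 2↦2, 3↦6, 4↦2, 5↦6, 6↦6]  zeros at y ∈ ∅
  x = 2: [0↦5, 1↦4, 2↦5, 3↦3, 4↦0, 5↦5, 6↦6]  zeros at y ∈ {4}
  x = 3: [0↦1, 1↦3, 2↦0, 3↦1, 4↦1, 5↦2, 6↦6]  zeros at y ∈ {2}
  x = 4: [0↦0, 1↦0, 2↦2, 3↦1, 4↦6, 5↦5, 6↦0]  zeros at y ∈ {0, 1, 6}
  x = 5: [0↦3, 1↦3, 2↦5, 3↦4, 4↦2, 5↦1, 6↦3]  zeros at y ∈ ∅
  x = 6: [0↦4, 1↦6, 2↦3, 3↦4, 4↦4, 5↦5, 6↦2]  zeros at y ∈ ∅
Collecting zeros: affine points = {(2, 4), (3, 2), (4, 0), (4, 1), (4, 6)}.
Total count |C(F_7)_aff| = 5.


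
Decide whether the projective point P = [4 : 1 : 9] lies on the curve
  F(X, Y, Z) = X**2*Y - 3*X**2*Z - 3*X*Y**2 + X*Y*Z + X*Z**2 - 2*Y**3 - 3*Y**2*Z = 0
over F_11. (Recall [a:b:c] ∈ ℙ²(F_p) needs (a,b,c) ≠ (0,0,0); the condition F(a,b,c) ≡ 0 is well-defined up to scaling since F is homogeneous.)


F(4,1,9) ≡ 2 (mod 11); P is NOT on the curve.

Evaluate F(4, 1, 9) term-by-term (mod 11).
  X**2*Y ↦ 1·16·1·1 = 16
  -3*X**2*Z ↦ -3·16·1·9 = -432
  -3*X*Y**2 ↦ -3·4·1·1 = -12
  X*Y*Z ↦ 1·4·1·9 = 36
  X*Z**2 ↦ 1·4·1·81 = 324
  -2*Y**3 ↦ -2·1·1·1 = -2
  -3*Y**2*Z ↦ -3·1·1·9 = -27
Sum: F(4, 1, 9) = (16) + (-432) + (-12) + (36) + (324) + (-2) + (-27) = -97.
Reducing mod 11: -97 ≡ 2 (mod 11).
Since F(a, b, c) ≡ 2 ≠ 0 (mod 11), P does NOT lie on the curve.


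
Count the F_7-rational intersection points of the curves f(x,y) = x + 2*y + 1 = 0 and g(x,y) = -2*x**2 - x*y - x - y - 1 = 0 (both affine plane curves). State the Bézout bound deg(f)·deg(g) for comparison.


Common zeros: {(3, 5), (4, 1)}; count = 2; Bézout bound = 2.

deg(f) = 1, deg(g) = 2, so Bézout bound = 2.
Scan x ∈ F_7. For each x, list the y ∈ F_7 with f(x, y) ≡ 0 and those with g(x, y) ≡ 0 (mod 7); the common zeros in that column are the intersection.
  x = 0: f ≡ 0 at y ∈ {3}; g ≡ 0 at y ∈ {6}; common: ∅.
  x = 1: f ≡ 0 at y ∈ {6}; g ≡ 0 at y ∈ {5}; common: ∅.
  x = 2: f ≡ 0 at y ∈ {2}; g ≡ 0 at y ∈ {1}; common: ∅.
  x = 3: f ≡ 0 at y ∈ {5}; g ≡ 0 at y ∈ {5}; common: {5}.
  x = 4: f ≡ 0 at y ∈ {1}; g ≡ 0 at y ∈ {1}; common: {1}.
  x = 5: f ≡ 0 at y ∈ {4}; g ≡ 0 at y ∈ {0}; common: ∅.
  x = 6: f ≡ 0 at y ∈ {0}; g ≡ 0 at y ∈ ∅; common: ∅.
Collecting: common zeros = {(3, 5), (4, 1)}, so the count is 2.
Comparison with the Bézout bound: 2 ≤ 2 = deg(f)·deg(g), as expected for curves with no common component (the bound is attained).


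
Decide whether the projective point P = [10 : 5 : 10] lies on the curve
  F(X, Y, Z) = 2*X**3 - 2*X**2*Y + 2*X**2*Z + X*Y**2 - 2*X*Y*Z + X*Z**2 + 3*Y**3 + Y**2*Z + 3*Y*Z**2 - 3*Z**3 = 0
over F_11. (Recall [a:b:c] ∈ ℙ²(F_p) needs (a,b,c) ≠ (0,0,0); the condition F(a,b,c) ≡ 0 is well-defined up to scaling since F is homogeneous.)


F(10,5,10) ≡ 10 (mod 11); P is NOT on the curve.

Evaluate F(10, 5, 10) term-by-term (mod 11).
  2*X**3 ↦ 2·1000·1·1 = 2000
  -2*X**2*Y ↦ -2·100·5·1 = -1000
  2*X**2*Z ↦ 2·100·1·10 = 2000
  X*Y**2 ↦ 1·10·25·1 = 250
  -2*X*Y*Z ↦ -2·10·5·10 = -1000
  X*Z**2 ↦ 1·10·1·100 = 1000
  3*Y**3 ↦ 3·1·125·1 = 375
  Y**2*Z ↦ 1·1·25·10 = 250
  3*Y*Z**2 ↦ 3·1·5·100 = 1500
  -3*Z**3 ↦ -3·1·1·1000 = -3000
Sum: F(10, 5, 10) = (2000) + (-1000) + (2000) + (250) + (-1000) + (1000) + (375) + (250) + (1500) + (-3000) = 2375.
Reducing mod 11: 2375 ≡ 10 (mod 11).
Since F(a, b, c) ≡ 10 ≠ 0 (mod 11), P does NOT lie on the curve.


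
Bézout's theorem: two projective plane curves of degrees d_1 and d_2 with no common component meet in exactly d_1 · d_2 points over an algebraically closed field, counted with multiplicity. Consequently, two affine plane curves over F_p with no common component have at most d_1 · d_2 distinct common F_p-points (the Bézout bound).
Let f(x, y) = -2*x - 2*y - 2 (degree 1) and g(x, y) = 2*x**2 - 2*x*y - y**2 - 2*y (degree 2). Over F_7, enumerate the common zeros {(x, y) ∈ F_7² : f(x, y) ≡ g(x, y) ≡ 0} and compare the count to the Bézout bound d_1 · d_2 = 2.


Common zeros: ∅; count = 0; Bézout bound = 2.

deg(f) = 1, deg(g) = 2, so Bézout bound = 2.
Scan x ∈ F_7. For each x, list the y ∈ F_7 with f(x, y) ≡ 0 and those with g(x, y) ≡ 0 (mod 7); the common zeros in that column are the intersection.
  x = 0: f ≡ 0 at y ∈ {6}; g ≡ 0 at y ∈ {0, 5}; common: ∅.
  x = 1: f ≡ 0 at y ∈ {5}; g ≡ 0 at y ∈ ∅; common: ∅.
  x = 2: f ≡ 0 at y ∈ {4}; g ≡ 0 at y ∈ ∅; common: ∅.
  x = 3: f ≡ 0 at y ∈ {3}; g ≡ 0 at y ∈ ∅; common: ∅.
  x = 4: f ≡ 0 at y ∈ {2}; g ≡ 0 at y ∈ {1, 3}; common: ∅.
  x = 5: f ≡ 0 at y ∈ {1}; g ≡ 0 at y ∈ {4, 5}; common: ∅.
  x = 6: f ≡ 0 at y ∈ {0}; g ≡ 0 at y ∈ {3, 4}; common: ∅.
Collecting: common zeros = ∅, so the count is 0.
Comparison with the Bézout bound: 0 ≤ 2 = deg(f)·deg(g), as expected for curves with no common component (the affine F_7-count falls short of the bound because intersections may lie at infinity, over extension fields, or carry multiplicity).


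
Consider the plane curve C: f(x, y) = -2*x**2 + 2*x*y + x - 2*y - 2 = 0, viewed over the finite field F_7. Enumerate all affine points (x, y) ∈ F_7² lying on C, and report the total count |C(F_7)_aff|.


Affine F_7-points: {(0, 6), (2, 4), (3, 6), (4, 5), (5, 5), (6, 4)}; count = 6.

For each of the 49 pairs (x, y) ∈ F_7², evaluate f(x, y) mod 7. Record the zeros.
  x = 0: [0↦5, 1↦3, 2↦1, 3↦6, 4↦4, 5↦2, 6↦0]  zeros at y ∈ {6}
  x = 1: [0↦4, 1↦4, 2↦4, 3↦4, 4↦4, 5↦4, 6↦4]  zeros at y ∈ ∅
  x = 2: [0↦6, 1↦1, 2↦3, 3↦5, 4↦0, 5↦2, 6↦4]  zeros at y ∈ {4}
  x = 3: [0↦4, 1↦1, 2↦5, 3↦2, 4↦6, 5↦3, 6↦0]  zeros at y ∈ {6}
  x = 4: [0↦5, 1↦4, 2↦3, 3↦2, 4↦1, 5↦0, 6↦6]  zeros at y ∈ {5}
  x = 5: [0↦2, 1↦3, 2↦4, 3↦5, 4↦6, 5↦0, 6↦1]  zeros at y ∈ {5}
  x = 6: [0↦2, 1↦5, 2↦1, 3↦4, 4↦0, 5↦3, 6↦6]  zeros at y ∈ {4}
Collecting zeros: affine points = {(0, 6), (2, 4), (3, 6), (4, 5), (5, 5), (6, 4)}.
Total count |C(F_7)_aff| = 6.
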